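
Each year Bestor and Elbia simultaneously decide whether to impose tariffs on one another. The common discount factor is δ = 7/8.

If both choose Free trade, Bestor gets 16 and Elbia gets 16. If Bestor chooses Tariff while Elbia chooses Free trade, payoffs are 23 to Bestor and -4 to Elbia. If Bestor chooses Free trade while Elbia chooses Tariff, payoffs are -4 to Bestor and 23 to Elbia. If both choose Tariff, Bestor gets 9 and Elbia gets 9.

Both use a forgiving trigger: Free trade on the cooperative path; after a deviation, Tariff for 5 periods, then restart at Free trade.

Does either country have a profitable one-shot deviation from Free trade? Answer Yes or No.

No

Comparing payoff streams over the 6 periods until play realigns: cooperate → 16(1+δ+…+δ^5); deviate → 23 + 9(δ+…+δ^5).
Cooperation is sustained iff (16−9)(δ+…+δ^5) ≥ 23−16.
δ+…+δ^5 = 7/8·(1−(7/8)^5)/(1−7/8) = 3.4096, and (23−16)/(16−9) = 1.0000.
3.4096 ≥ 1.0000, so cooperation is sustainable.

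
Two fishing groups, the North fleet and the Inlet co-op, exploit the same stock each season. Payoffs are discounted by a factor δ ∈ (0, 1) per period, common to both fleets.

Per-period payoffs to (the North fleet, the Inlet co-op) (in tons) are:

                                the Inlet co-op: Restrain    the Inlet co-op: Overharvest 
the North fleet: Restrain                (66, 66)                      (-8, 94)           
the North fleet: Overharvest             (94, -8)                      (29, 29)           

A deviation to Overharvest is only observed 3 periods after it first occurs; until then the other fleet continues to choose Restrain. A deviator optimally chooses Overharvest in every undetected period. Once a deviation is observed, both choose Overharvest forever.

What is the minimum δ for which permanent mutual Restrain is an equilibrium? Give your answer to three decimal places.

Deviating for the 3 undetected periods gains 94−66 = 28 per period over cooperation, then loses 66−29 = 37 per period forever once punishment starts.
Gain: 28(1 + δ + … + δ^2); loss: 37·δ^3/(1−δ).
No profitable deviation ⇔ 28(1−δ^3) ≤ 37·δ^3, i.e. δ^3 ≥ 28/(28+37) = 28/65.
Hence δ ≥ (28/65)^(1/3) ≈ 0.755.

0.755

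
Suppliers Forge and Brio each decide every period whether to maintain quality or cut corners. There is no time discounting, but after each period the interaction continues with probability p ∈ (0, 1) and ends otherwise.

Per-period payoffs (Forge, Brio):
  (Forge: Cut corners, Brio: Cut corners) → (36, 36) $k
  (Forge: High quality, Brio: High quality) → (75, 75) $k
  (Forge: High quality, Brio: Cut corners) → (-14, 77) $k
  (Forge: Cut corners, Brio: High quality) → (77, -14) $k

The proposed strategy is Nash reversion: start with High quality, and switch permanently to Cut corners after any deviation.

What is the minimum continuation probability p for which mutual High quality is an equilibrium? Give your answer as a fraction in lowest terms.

2/41

Expected cooperation value is 75 + p·75 + p²·75 + … = 75/(1−p); deviation gives 77 + p·36/(1−p).
75 ≥ 77(1−p) + 36p ⇒ 41p ≥ 2 ⇒ p ≥ 2/41.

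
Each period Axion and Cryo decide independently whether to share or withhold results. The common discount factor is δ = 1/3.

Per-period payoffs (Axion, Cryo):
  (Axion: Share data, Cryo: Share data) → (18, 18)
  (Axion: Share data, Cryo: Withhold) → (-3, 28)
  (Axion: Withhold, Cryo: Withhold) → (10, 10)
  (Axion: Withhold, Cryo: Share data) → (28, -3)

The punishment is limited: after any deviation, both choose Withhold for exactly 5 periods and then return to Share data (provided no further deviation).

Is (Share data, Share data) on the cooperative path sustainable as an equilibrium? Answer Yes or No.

IC: δ+…+δ^5 ≥ (28−18)/(18−10) = 5/4.
At δ = 1/3: partial sum = 0.4979 < 1.2500. Cooperation not sustainable.

No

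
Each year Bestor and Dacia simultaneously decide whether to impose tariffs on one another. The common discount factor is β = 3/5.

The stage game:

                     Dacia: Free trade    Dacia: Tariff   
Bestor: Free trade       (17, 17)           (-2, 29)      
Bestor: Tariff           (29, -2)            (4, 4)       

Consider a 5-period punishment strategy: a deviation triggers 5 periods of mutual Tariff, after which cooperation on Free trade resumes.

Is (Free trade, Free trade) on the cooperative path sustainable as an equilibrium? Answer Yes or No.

A one-shot deviation gives 29 now, then 4 for 5 periods, then back to 17.
Gain from deviating: (29−17) today; loss: (17−4) in each of the next 5 periods.
No-deviation condition: (17−4)(β+…+β^5) ≥ 29−17, i.e. β+…+β^5 ≥ 12/13.
At β = 3/5: β+…+β^5 = 1.3834 ≥ 0.9231.
So cooperation is sustainable.

Yes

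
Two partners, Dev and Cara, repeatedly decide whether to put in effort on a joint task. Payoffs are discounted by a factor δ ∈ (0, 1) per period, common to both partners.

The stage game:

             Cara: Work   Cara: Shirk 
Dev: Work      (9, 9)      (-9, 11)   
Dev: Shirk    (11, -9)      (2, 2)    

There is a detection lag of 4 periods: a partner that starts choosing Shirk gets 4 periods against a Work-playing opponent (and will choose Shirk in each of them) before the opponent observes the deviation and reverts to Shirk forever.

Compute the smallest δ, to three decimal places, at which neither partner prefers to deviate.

0.687

The best deviation is to choose Shirk for all 4 undetected periods, earning 11 each, then 2 forever once detected.
Deviation value: 11(1−δ^4)/(1−δ) + 2δ^4/(1−δ); cooperation value: 9/(1−δ).
IC: 9 ≥ 11(1−δ^4) + 2δ^4 = 11 − 9δ^4.
So δ^4 ≥ 2/9, giving δ ≥ (2/9)^(1/4) ≈ 0.687.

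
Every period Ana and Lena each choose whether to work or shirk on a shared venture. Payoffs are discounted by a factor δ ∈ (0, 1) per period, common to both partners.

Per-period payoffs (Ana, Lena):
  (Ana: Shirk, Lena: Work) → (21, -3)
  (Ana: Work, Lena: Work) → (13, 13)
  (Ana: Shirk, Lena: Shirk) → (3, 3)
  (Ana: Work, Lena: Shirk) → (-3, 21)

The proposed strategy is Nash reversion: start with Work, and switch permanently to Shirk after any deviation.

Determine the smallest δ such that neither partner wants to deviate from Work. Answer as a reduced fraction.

One-period gain from deviating is 21 − 13 = 8. The loss is 13 − 3 = 10 in every subsequent period, with present value 10·δ/(1−δ).
Deviation is unprofitable when 10·δ/(1−δ) ≥ 8, i.e. δ/(1−δ) ≥ 4/5.
Equivalently δ ≥ 8/(8+10) = 4/9.

4/9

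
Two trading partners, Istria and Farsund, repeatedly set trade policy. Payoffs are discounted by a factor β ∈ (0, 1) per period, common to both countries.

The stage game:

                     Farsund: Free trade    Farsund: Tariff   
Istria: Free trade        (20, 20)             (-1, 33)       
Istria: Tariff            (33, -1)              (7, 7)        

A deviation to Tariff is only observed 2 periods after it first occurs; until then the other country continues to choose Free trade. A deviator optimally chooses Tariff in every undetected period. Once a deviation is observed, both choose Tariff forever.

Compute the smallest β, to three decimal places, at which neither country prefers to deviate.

The best deviation is to choose Tariff for all 2 undetected periods, earning 33 each, then 7 forever once detected.
Deviation value: 33(1−β^2)/(1−β) + 7β^2/(1−β); cooperation value: 20/(1−β).
IC: 20 ≥ 33(1−β^2) + 7β^2 = 33 − 26β^2.
So β^2 ≥ 13/26 = 1/2, giving β ≥ (1/2)^(1/2) ≈ 0.707.

0.707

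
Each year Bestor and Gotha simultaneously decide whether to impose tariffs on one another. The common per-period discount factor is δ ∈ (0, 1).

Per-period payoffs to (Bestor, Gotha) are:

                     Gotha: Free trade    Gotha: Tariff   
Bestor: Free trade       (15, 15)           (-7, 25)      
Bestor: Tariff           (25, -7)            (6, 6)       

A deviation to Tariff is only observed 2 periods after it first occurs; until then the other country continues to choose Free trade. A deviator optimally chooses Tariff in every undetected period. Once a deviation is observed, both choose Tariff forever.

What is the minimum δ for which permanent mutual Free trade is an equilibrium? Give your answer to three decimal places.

A deviator earns 25 for 2 periods, then 6 forever; cooperating earns 15 forever. Multiplying the IC by (1−δ):
15 ≥ 25(1−δ^2) + 6δ^2, so 19·δ^2 ≥ 10 and δ^2 ≥ 10/19.
δ ≥ (10/19)^(1/2) ≈ 0.725.

0.725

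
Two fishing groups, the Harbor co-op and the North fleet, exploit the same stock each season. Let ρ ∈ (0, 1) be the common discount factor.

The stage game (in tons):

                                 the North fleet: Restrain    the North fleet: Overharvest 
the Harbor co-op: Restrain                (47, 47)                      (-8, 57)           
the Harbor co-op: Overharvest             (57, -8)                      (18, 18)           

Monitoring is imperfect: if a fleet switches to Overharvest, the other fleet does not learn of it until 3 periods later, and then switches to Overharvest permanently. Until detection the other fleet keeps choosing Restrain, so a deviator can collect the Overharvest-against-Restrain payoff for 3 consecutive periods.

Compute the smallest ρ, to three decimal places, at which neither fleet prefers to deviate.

0.635

The best deviation is to choose Overharvest for all 3 undetected periods, earning 57 each, then 18 forever once detected.
Deviation value: 57(1−ρ^3)/(1−ρ) + 18ρ^3/(1−ρ); cooperation value: 47/(1−ρ).
IC: 47 ≥ 57(1−ρ^3) + 18ρ^3 = 57 − 39ρ^3.
So ρ^3 ≥ 10/39, giving ρ ≥ (10/39)^(1/3) ≈ 0.635.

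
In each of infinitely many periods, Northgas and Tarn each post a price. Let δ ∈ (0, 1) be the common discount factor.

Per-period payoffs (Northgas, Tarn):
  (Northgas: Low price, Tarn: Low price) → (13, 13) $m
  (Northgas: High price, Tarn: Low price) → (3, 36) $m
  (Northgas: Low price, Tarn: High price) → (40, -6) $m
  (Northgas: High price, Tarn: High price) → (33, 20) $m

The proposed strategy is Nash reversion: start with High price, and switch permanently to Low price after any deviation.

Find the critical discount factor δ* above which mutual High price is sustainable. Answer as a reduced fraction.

16/23

For Northgas: deviation gain 40−33 = 7, per-period punishment loss 33−13 = 20. IC gives δ ≥ 7/27.
For Tarn: gain 16, loss 7 per period, so δ ≥ 16/23.
The tighter constraint is Tarn's, so cooperation needs δ ≥ 16/23.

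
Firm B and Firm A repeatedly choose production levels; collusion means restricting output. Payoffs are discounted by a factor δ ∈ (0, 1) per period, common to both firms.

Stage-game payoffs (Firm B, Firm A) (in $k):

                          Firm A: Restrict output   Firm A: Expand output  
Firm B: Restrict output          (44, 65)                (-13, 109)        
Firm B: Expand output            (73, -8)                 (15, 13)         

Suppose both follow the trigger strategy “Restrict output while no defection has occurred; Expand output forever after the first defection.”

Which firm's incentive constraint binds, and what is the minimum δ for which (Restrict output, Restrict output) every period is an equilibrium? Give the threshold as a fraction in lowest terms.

Firm B; δ ≥ 1/2

Firm B: cooperation gives 44 each period; deviation gives 73 once then 15 forever.
  44/(1−δ) ≥ 73 + 15δ/(1−δ) ⇒ δ ≥ 29/58 = 1/2.
Firm A: cooperation gives 65 each period; deviation gives 109 once then 13 forever.
  δ ≥ 44/96 = 11/24.
Both must hold, so the binding constraint is Firm B's: δ ≥ 1/2.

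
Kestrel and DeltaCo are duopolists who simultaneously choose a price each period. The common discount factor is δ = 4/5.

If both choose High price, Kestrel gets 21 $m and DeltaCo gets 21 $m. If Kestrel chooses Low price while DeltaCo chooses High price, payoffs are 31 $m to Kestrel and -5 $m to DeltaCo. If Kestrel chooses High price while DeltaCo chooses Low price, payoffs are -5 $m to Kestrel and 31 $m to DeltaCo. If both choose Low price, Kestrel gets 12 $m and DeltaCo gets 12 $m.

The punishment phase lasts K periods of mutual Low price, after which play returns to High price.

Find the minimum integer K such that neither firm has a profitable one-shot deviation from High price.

IC: δ(1−δ^K)/(1−δ) ≥ (31−21)/(21−12) = 10/9.
With δ = 4/5: need 1 − δ^K ≥ 10/9·(1−4/5)/(4/5), i.e. δ^K ≤ 0.7222.
Since (4/5)^1 = 0.8000 and (4/5)^2 = 0.6400, the smallest such K is 2.

2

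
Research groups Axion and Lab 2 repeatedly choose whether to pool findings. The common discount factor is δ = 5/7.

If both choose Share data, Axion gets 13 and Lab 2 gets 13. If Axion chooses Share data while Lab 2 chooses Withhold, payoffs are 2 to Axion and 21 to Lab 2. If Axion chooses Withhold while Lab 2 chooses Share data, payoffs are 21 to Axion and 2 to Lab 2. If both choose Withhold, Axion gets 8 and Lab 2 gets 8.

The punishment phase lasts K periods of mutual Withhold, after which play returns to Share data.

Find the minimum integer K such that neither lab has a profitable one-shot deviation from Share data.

4

No profitable deviation requires (13−8)(δ+…+δ^K) ≥ 21−13, i.e. δ+…+δ^K ≥ 8/5 ≈ 1.6000.
With δ = 5/7, the partial sums are K=1: 0.7143, K=2: 1.2245, K=3: 1.5889, K=4: 1.8492.
K = 4 is the first length at which the sum reaches 1.6000.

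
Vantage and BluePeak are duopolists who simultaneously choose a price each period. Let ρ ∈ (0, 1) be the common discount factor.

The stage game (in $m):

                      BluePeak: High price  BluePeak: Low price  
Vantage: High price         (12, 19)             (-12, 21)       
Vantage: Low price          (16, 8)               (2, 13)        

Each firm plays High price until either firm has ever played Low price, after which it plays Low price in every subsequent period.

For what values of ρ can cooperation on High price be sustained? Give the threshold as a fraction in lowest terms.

2/7

Vantage's threshold: (16−12)/(16−2) = 2/7.
BluePeak's threshold: (21−19)/(21−13) = 1/4.
2/7 > 1/4, so Vantage binds and ρ* = 2/7.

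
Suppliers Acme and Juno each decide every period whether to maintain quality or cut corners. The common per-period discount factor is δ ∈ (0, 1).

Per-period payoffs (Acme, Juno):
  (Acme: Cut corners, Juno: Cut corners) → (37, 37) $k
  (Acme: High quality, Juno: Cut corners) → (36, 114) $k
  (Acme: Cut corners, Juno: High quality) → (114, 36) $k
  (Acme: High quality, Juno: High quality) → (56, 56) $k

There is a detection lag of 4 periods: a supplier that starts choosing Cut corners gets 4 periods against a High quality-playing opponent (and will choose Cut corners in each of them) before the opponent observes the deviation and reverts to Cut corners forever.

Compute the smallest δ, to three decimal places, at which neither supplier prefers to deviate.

The best deviation is to choose Cut corners for all 4 undetected periods, earning 114 each, then 37 forever once detected.
Deviation value: 114(1−δ^4)/(1−δ) + 37δ^4/(1−δ); cooperation value: 56/(1−δ).
IC: 56 ≥ 114(1−δ^4) + 37δ^4 = 114 − 77δ^4.
So δ^4 ≥ 58/77, giving δ ≥ (58/77)^(1/4) ≈ 0.932.

0.932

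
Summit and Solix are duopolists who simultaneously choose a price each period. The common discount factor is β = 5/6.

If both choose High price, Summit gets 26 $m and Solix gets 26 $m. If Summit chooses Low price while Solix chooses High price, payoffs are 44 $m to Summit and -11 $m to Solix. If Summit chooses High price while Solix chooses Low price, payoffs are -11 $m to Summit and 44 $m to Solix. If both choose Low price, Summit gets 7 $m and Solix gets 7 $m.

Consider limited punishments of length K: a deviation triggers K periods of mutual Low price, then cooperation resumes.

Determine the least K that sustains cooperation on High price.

2

No profitable deviation requires (26−7)(β+…+β^K) ≥ 44−26, i.e. β+…+β^K ≥ 18/19 ≈ 0.9474.
With β = 5/6, the partial sums are K=1: 0.8333, K=2: 1.5278.
K = 2 is the first length at which the sum reaches 0.9474.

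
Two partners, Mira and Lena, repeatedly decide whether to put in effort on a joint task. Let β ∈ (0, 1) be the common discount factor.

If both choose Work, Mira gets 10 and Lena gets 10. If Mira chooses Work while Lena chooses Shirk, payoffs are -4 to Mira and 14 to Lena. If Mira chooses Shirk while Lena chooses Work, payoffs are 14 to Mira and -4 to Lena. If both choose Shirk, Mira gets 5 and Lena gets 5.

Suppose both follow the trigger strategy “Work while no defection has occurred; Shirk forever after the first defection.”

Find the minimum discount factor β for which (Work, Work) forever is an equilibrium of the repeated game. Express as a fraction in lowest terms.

One-period gain from deviating is 14 − 10 = 4. The loss is 10 − 5 = 5 in every subsequent period, with present value 5·β/(1−β).
Deviation is unprofitable when 5·β/(1−β) ≥ 4, i.e. β/(1−β) ≥ 4/5.
Equivalently β ≥ 4/(4+5) = 4/9.

4/9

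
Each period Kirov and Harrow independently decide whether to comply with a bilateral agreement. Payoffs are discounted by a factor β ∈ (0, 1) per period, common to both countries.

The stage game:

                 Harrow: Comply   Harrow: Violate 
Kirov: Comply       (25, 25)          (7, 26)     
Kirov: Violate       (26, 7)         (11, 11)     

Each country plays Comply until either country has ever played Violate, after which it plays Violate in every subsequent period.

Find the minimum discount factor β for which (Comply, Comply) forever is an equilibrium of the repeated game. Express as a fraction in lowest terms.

1/15

Cooperation forever yields 25 each period: 25/(1−β).
Deviating yields 26 once, then 11 forever: 26 + 11β/(1−β).
No profitable deviation requires 25/(1−β) ≥ 26 + 11β/(1−β).
Multiplying by (1−β): 25 ≥ 26(1−β) + 11β = 26 − 15β.
So 15β ≥ 1, i.e. β ≥ 1/15.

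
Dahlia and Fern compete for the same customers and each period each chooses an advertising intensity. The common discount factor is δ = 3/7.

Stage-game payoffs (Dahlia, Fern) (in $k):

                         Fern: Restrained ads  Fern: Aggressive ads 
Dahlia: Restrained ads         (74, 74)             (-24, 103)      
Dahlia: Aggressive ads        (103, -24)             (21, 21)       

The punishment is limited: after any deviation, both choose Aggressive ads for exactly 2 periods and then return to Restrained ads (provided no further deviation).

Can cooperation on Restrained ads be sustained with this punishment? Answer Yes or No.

IC: δ+…+δ^2 ≥ (103−74)/(74−21) = 29/53.
At δ = 3/7: partial sum = 0.6122 ≥ 0.5472. Cooperation sustainable.

Yes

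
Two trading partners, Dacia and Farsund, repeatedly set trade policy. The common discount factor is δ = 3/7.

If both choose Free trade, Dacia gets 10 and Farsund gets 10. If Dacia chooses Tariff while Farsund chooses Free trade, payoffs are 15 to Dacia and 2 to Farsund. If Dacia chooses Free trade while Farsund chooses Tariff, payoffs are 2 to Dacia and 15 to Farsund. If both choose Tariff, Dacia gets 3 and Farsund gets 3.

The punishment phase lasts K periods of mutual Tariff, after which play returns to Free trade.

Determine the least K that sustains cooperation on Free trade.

Need Σ_{k=1}^{K} δ^k ≥ (15−10)/(10−3) = 0.7143 at δ = 3/7.
At K = 3 the sum is 0.6910 < 0.7143; at K = 4 it is 0.7247 ≥ 0.7143.
So the minimum punishment length is K = 4.

4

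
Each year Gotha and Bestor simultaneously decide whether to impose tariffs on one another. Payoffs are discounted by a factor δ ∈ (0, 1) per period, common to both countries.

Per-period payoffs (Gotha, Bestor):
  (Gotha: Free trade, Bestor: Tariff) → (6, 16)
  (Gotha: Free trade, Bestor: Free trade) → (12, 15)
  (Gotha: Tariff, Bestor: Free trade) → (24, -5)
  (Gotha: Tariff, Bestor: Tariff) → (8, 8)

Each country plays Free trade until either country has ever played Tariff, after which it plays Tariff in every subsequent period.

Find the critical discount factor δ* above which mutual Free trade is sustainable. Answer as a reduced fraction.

3/4

Gotha: cooperation gives 12 each period; deviation gives 24 once then 8 forever.
  12/(1−δ) ≥ 24 + 8δ/(1−δ) ⇒ δ ≥ 12/16 = 3/4.
Bestor: cooperation gives 15 each period; deviation gives 16 once then 8 forever.
  δ ≥ 1/8.
Both must hold, so the binding constraint is Gotha's: δ ≥ 3/4.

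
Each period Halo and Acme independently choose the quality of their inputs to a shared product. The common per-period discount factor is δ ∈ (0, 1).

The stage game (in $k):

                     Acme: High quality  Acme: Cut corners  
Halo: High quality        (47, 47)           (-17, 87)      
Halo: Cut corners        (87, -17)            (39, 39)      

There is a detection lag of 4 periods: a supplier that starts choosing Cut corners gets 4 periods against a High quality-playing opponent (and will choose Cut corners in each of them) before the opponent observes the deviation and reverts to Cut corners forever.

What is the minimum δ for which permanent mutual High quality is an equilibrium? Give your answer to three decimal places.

0.955

A deviator earns 87 for 4 periods, then 39 forever; cooperating earns 47 forever. Multiplying the IC by (1−δ):
47 ≥ 87(1−δ^4) + 39δ^4, so 48·δ^4 ≥ 40 and δ^4 ≥ 5/6.
δ ≥ (5/6)^(1/4) ≈ 0.955.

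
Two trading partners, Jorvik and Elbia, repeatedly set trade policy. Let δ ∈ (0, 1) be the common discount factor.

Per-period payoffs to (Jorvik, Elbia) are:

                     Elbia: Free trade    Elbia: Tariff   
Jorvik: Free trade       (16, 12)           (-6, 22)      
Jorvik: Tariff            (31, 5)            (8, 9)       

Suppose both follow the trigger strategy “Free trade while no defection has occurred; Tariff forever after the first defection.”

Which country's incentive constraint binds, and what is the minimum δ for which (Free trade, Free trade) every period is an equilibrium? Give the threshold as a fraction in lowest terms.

Elbia; δ ≥ 10/13

Jorvik: cooperation gives 16 each period; deviation gives 31 once then 8 forever.
  16/(1−δ) ≥ 31 + 8δ/(1−δ) ⇒ δ ≥ 15/23.
Elbia: cooperation gives 12 each period; deviation gives 22 once then 9 forever.
  δ ≥ 10/13.
Both must hold, so the binding constraint is Elbia's: δ ≥ 10/13.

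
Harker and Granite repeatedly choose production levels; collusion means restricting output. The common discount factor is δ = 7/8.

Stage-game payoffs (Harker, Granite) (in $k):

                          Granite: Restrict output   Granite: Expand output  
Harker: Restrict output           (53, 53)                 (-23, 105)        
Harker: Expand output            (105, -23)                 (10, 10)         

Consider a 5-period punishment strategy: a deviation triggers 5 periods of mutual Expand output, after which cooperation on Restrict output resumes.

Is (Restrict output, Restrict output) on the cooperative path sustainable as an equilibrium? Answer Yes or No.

A one-shot deviation gives 105 now, then 10 for 5 periods, then back to 53.
Gain from deviating: (105−53) today; loss: (53−10) in each of the next 5 periods.
No-deviation condition: (53−10)(δ+…+δ^5) ≥ 105−53, i.e. δ+…+δ^5 ≥ 52/43.
At δ = 7/8: δ+…+δ^5 = 3.4096 ≥ 1.2093.
So cooperation is sustainable.

Yes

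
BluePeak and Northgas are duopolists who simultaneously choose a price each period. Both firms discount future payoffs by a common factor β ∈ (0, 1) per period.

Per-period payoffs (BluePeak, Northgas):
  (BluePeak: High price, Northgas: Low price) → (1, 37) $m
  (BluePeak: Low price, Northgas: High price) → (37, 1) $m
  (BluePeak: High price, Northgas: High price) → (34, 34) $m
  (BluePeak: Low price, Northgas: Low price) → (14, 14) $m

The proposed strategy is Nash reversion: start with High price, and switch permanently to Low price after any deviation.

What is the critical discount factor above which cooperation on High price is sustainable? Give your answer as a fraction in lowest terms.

Under grim trigger the critical discount factor is (T−C)/(T−P) with T = 37, C = 34, P = 14.
β* = (37−34)/(37−14) = 3/23.

3/23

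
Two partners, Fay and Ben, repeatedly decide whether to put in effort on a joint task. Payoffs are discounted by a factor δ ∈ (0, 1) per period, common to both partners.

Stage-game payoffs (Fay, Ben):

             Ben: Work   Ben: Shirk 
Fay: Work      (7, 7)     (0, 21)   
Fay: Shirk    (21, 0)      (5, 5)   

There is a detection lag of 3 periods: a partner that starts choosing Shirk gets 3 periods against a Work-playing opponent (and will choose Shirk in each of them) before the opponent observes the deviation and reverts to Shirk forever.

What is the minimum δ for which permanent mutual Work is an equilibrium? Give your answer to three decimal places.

0.956

Deviating for the 3 undetected periods gains 21−7 = 14 per period over cooperation, then loses 7−5 = 2 per period forever once punishment starts.
Gain: 14(1 + δ + … + δ^2); loss: 2·δ^3/(1−δ).
No profitable deviation ⇔ 14(1−δ^3) ≤ 2·δ^3, i.e. δ^3 ≥ 14/(14+2) = 7/8.
Hence δ ≥ (7/8)^(1/3) ≈ 0.956.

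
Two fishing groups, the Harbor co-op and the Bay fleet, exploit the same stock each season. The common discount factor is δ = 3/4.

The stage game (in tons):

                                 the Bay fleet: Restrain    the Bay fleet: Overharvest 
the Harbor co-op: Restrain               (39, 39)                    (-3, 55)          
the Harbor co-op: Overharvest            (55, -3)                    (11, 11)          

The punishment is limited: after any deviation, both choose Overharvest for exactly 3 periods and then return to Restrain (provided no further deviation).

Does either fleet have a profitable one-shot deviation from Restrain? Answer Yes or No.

No

A one-shot deviation gives 55 now, then 11 for 3 periods, then back to 39.
Gain from deviating: (55−39) today; loss: (39−11) in each of the next 3 periods.
No-deviation condition: (39−11)(δ+…+δ^3) ≥ 55−39, i.e. δ+…+δ^3 ≥ 4/7.
At δ = 3/4: δ+…+δ^3 = 1.7344 ≥ 0.5714.
So cooperation is sustainable.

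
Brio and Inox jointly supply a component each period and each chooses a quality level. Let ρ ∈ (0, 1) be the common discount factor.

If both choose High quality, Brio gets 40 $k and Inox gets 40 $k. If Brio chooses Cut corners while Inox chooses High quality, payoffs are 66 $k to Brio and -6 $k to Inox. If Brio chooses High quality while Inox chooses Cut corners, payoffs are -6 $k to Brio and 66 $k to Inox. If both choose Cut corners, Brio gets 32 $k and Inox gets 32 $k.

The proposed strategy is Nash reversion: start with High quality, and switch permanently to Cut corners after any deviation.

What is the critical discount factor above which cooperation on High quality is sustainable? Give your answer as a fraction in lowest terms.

Under grim trigger the critical discount factor is (T−C)/(T−P) with T = 66, C = 40, P = 32.
ρ* = (66−40)/(66−32) = 26/34 = 13/17.

13/17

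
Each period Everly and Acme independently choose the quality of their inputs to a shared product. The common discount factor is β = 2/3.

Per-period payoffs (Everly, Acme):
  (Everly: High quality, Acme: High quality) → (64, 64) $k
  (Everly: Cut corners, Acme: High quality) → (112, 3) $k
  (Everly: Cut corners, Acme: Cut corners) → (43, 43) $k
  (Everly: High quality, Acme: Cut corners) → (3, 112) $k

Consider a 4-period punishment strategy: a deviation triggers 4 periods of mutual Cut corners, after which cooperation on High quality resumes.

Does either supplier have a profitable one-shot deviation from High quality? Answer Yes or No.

Yes

Comparing payoff streams over the 5 periods until play realigns: cooperate → 64(1+β+…+β^4); deviate → 112 + 43(β+…+β^4).
Cooperation is sustained iff (64−43)(β+…+β^4) ≥ 112−64.
β+…+β^4 = 2/3·(1−(2/3)^4)/(1−2/3) = 1.6049, and (112−64)/(64−43) = 2.2857.
1.6049 < 2.2857, so cooperation is not sustainable.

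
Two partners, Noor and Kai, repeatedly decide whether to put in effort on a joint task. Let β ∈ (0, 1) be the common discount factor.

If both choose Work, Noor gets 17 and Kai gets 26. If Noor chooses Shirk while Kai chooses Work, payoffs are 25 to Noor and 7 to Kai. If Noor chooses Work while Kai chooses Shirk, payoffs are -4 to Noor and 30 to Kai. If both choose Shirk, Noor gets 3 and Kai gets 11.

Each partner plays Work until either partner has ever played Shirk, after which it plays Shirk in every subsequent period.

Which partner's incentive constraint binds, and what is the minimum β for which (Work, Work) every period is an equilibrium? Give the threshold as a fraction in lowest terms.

Noor; β ≥ 4/11

Noor: cooperation gives 17 each period; deviation gives 25 once then 3 forever.
  17/(1−β) ≥ 25 + 3β/(1−β) ⇒ β ≥ 8/22 = 4/11.
Kai: cooperation gives 26 each period; deviation gives 30 once then 11 forever.
  β ≥ 4/19.
Both must hold, so the binding constraint is Noor's: β ≥ 4/11.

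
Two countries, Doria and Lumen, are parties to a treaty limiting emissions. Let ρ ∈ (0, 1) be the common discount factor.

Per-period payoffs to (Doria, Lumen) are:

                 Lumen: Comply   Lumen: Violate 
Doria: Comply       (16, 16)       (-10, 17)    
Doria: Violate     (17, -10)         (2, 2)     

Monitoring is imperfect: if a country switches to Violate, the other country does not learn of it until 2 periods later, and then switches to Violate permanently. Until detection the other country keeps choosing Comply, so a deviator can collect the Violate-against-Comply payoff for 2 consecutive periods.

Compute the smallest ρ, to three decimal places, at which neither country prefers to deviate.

0.258

A deviator earns 17 for 2 periods, then 2 forever; cooperating earns 16 forever. Multiplying the IC by (1−ρ):
16 ≥ 17(1−ρ^2) + 2ρ^2, so 15·ρ^2 ≥ 1 and ρ^2 ≥ 1/15.
ρ ≥ (1/15)^(1/2) ≈ 0.258.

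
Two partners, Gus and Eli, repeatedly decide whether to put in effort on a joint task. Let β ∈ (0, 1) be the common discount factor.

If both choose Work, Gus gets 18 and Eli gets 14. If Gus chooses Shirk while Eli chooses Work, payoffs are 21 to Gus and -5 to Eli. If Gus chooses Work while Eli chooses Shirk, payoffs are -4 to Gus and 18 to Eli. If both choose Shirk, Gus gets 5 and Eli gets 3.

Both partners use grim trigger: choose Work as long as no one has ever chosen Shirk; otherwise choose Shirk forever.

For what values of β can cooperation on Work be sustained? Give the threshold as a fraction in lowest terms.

For Gus: deviation gain 21−18 = 3, per-period punishment loss 18−5 = 13. IC gives β ≥ 3/16.
For Eli: gain 4, loss 11 per period, so β ≥ 4/15.
The tighter constraint is Eli's, so cooperation needs β ≥ 4/15.

4/15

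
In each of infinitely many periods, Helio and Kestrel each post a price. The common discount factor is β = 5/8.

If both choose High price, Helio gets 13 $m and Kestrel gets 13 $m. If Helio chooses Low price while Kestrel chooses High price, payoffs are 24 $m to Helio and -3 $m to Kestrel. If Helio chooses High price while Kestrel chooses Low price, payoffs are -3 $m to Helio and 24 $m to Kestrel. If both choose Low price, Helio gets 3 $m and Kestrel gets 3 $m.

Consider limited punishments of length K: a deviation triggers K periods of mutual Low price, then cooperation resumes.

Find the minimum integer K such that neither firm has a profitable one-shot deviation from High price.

No profitable deviation requires (13−3)(β+…+β^K) ≥ 24−13, i.e. β+…+β^K ≥ 11/10 ≈ 1.1000.
With β = 5/8, the partial sums are K=1: 0.6250, K=2: 1.0156, K=3: 1.2598.
K = 3 is the first length at which the sum reaches 1.1000.

3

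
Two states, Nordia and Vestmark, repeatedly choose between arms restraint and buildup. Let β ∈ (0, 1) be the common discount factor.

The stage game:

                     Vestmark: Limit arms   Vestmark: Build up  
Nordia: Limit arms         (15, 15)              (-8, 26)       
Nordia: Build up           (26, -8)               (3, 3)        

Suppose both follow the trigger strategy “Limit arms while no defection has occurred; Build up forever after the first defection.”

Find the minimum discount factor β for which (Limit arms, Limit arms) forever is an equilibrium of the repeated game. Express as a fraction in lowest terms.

11/23

Cooperation forever yields 15 each period: 15/(1−β).
Deviating yields 26 once, then 3 forever: 26 + 3β/(1−β).
No profitable deviation requires 15/(1−β) ≥ 26 + 3β/(1−β).
Multiplying by (1−β): 15 ≥ 26(1−β) + 3β = 26 − 23β.
So 23β ≥ 11, i.e. β ≥ 11/23.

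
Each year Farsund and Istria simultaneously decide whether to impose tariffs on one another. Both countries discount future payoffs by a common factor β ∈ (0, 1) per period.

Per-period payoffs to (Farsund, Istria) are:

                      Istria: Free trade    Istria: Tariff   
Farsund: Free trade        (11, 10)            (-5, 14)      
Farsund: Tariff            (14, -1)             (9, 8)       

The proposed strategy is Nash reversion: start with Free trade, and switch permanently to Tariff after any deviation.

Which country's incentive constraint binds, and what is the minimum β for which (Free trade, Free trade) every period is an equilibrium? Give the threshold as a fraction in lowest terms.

Farsund: cooperation gives 11 each period; deviation gives 14 once then 9 forever.
  11/(1−β) ≥ 14 + 9β/(1−β) ⇒ β ≥ 3/5.
Istria: cooperation gives 10 each period; deviation gives 14 once then 8 forever.
  β ≥ 4/6 = 2/3.
Both must hold, so the binding constraint is Istria's: β ≥ 2/3.

Istria; β ≥ 2/3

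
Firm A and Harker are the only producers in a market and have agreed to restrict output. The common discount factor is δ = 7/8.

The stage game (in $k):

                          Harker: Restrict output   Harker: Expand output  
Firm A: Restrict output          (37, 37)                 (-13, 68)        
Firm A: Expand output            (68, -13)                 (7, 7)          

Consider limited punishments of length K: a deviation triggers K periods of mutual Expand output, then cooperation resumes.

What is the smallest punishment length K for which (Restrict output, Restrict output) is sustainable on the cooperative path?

No profitable deviation requires (37−7)(δ+…+δ^K) ≥ 68−37, i.e. δ+…+δ^K ≥ 31/30 ≈ 1.0333.
With δ = 7/8, the partial sums are K=1: 0.8750, K=2: 1.6406.
K = 2 is the first length at which the sum reaches 1.0333.

2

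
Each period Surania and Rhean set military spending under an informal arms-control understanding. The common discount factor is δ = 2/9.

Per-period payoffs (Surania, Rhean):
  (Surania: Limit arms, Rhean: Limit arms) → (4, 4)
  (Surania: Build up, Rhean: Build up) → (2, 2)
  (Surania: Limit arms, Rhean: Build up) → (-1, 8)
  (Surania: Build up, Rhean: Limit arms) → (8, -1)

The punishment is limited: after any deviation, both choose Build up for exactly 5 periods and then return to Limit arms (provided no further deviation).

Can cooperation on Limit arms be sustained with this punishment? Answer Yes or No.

Comparing payoff streams over the 6 periods until play realigns: cooperate → 4(1+δ+…+δ^5); deviate → 8 + 2(δ+…+δ^5).
Cooperation is sustained iff (4−2)(δ+…+δ^5) ≥ 8−4.
δ+…+δ^5 = 2/9·(1−(2/9)^5)/(1−2/9) = 0.2856, and (8−4)/(4−2) = 2.0000.
0.2856 < 2.0000, so cooperation is not sustainable.

No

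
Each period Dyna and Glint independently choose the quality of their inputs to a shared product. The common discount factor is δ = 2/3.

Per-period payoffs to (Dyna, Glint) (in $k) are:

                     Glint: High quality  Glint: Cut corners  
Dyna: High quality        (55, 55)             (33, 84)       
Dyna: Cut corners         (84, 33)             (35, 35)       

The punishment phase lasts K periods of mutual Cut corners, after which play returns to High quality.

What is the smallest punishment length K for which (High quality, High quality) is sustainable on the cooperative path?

4

Need Σ_{k=1}^{K} δ^k ≥ (84−55)/(55−35) = 1.4500 at δ = 2/3.
At K = 3 the sum is 1.4074 < 1.4500; at K = 4 it is 1.6049 ≥ 1.4500.
So the minimum punishment length is K = 4.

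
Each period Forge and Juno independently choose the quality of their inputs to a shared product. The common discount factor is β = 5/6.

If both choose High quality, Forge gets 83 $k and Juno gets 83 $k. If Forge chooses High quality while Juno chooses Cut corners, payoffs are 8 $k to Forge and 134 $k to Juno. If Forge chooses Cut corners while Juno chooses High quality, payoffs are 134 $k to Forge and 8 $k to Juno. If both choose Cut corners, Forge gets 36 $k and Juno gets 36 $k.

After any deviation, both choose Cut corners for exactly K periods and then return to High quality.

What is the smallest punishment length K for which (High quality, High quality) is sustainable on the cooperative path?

2

No profitable deviation requires (83−36)(β+…+β^K) ≥ 134−83, i.e. β+…+β^K ≥ 51/47 ≈ 1.0851.
With β = 5/6, the partial sums are K=1: 0.8333, K=2: 1.5278.
K = 2 is the first length at which the sum reaches 1.0851.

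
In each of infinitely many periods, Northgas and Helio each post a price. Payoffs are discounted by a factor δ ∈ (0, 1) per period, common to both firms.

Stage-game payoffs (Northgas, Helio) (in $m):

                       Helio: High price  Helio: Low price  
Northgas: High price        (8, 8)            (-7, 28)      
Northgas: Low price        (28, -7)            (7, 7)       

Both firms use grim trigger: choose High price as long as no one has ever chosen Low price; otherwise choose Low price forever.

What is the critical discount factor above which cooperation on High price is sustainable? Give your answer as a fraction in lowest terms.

20/21

One-period gain from deviating is 28 − 8 = 20. The loss is 8 − 7 = 1 in every subsequent period, with present value 1·δ/(1−δ).
Deviation is unprofitable when 1·δ/(1−δ) ≥ 20, i.e. δ/(1−δ) ≥ 20.
Equivalently δ ≥ 20/(20+1) = 20/21.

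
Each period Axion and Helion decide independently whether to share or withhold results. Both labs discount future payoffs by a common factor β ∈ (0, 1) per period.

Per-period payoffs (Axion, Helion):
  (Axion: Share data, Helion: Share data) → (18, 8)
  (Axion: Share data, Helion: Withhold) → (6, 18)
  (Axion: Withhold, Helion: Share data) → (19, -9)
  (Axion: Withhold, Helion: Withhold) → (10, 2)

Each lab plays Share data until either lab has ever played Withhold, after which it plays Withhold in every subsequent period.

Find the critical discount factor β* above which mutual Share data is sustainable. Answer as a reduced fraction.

Axion's threshold: (19−18)/(19−10) = 1/9.
Helion's threshold: (18−8)/(18−2) = 5/8.
1/9 < 5/8, so Helion binds and β* = 5/8.

5/8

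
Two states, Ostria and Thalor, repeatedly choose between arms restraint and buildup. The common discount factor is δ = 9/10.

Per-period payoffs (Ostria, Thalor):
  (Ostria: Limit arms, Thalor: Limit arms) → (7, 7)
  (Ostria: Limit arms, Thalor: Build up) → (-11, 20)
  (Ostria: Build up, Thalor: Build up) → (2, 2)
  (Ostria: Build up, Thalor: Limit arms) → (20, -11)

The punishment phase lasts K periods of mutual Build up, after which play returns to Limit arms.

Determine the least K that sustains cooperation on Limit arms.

4

No profitable deviation requires (7−2)(δ+…+δ^K) ≥ 20−7, i.e. δ+…+δ^K ≥ 13/5 ≈ 2.6000.
With δ = 9/10, the partial sums are K=1: 0.9000, K=2: 1.7100, K=3: 2.4390, K=4: 3.0951.
K = 4 is the first length at which the sum reaches 2.6000.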